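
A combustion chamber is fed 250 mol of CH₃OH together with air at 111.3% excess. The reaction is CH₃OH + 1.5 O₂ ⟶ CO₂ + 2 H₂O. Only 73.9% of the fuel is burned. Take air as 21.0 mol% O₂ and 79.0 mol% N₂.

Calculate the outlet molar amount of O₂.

Stoichiometric O₂ = 1.5 × 250 = 375 mol; O₂ fed = 375 × 2.113 = 792.4 mol.
N₂ fed = 792.4 × 79/21 = 2981 mol.
Fuel reacted = 0.739 × 250 → ξ = 184.8 mol.
Outlet (n = n₀ + ν ξ):
  CH₃OH: 250 − 1(184.8) = 65.25
  O₂: 792.4 − 1.5(184.8) = 515.2
  N₂: 2981 (inert)
  CO₂: 0 + 1(184.8) = 184.8
  H₂O: 0 + 2(184.8) = 369.5

515 mol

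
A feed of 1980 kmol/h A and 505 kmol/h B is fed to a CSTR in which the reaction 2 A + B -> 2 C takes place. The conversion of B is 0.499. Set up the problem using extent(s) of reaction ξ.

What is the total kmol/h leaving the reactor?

2230 kmol/h

B reacted = 0.499 × 505 = 252 kmol/h; ν_B = −1, so ξ = 252/1 = 252 kmol/h.
Outlet amounts (n = n₀ + ν ξ):
  A: 1980 − 2(252) = 1476
  B: 505 − 1(252) = 253
  C: 0 + 2(252) = 504
Total out = 1476 + 253 + 504 = 2233 kmol/h.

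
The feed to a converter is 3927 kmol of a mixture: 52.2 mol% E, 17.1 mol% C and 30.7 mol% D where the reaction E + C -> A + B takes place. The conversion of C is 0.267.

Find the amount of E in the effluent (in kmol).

C reacted = 0.267 × 671.5 = 179.3 kmol; ν_C = −1, so ξ = 179.3/1 = 179.3 kmol.
Outlet amounts (n = n₀ + ν ξ):
  E: 2050 − 1(179.3) = 1871
  C: 671.5 − 1(179.3) = 492.2
  A: 0 + 1(179.3) = 179.3
  B: 0 + 1(179.3) = 179.3
  D: 1206 (inert)

1870 kmol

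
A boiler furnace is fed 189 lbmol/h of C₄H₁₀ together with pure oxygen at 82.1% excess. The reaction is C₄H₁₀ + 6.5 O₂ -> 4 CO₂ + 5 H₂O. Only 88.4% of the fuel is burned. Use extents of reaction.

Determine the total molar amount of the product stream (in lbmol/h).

2680 lbmol/h

Stoichiometric O₂ = 6.5 × 189 = 1228 lbmol/h; O₂ fed = 1228 × 1.821 = 2237 lbmol/h.
Fuel reacted = 0.884 × 189 → ξ = 167.1 lbmol/h.
Outlet (n = n₀ + ν ξ):
  C₄H₁₀: 189 − 1(167.1) = 21.92
  O₂: 2237 − 6.5(167.1) = 1151
  CO₂: 0 + 4(167.1) = 668.3
  H₂O: 0 + 5(167.1) = 835.4
Total out = 21.92 + 1151 + 668.3 + 835.4 = 2677 lbmol/h.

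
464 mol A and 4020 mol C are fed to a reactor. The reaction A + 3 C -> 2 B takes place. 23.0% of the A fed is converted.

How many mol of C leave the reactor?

3700 mol

A reacted = 0.23 × 464 = 106.7 mol; ν_A = −1, so ξ = 106.7/1 = 106.7 mol.
Outlet amounts (n = n₀ + ν ξ):
  A: 464 − 1(106.7) = 357.3
  C: 4020 − 3(106.7) = 3700
  B: 0 + 2(106.7) = 213.4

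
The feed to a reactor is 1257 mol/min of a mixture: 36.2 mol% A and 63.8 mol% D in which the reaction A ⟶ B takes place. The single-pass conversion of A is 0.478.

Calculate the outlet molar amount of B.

A reacted = 0.478 × 455 = 217.5 mol/min; ν_A = −1, so ξ = 217.5/1 = 217.5 mol/min.
Outlet amounts (n = n₀ + ν ξ):
  A: 455 − 1(217.5) = 237.5
  B: 0 + 1(217.5) = 217.5
  D: 802 (inert)

218 mol/min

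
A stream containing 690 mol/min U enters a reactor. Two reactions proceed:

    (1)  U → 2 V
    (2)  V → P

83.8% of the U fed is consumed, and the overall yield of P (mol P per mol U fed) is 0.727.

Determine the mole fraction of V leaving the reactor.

0.516

Conversion of U: U consumed = 1ξ₁ = 0.838 × 690 → ξ₁ = 578.2 mol/min.
Yield of P: 1ξ₂ / 690 = 0.727 → ξ₂ = 501.6 mol/min.
Outlet amounts (n = n₀ + Σ ν·ξ):
  U: 690 − 1(578.2) = 111.8
  V: 0 + 2(578.2) − 1(501.6) = 654.8
  P: 0 + 1(501.6) = 501.6
Total out = 1268 mol/min; y_V = 654.8 / 1268 = 0.5163.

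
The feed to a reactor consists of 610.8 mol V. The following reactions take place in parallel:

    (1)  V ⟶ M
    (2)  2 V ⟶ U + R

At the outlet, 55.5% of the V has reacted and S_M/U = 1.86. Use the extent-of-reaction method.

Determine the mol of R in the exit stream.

87.8 mol

Conversion of V: V consumed = 0.555 × 610.8 = 339 mol = 1ξ₁ + 2ξ₂.
Selectivity: 1ξ₁ / (1ξ₂) = 1.86 → ξ₁ = 1.86 ξ₂.
Substitute: (1·1.86 + 2) ξ₂ = 339 → ξ₂ = 87.82 mol, ξ₁ = 163.3 mol.
Outlet amounts (n = n₀ + Σ ν·ξ):
  V: 610.8 − 1(163.3) − 2(87.82) = 271.8
  M: 0 + 1(163.3) = 163.3
  U: 0 + 1(87.82) = 87.82
  R: 0 + 1(87.82) = 87.82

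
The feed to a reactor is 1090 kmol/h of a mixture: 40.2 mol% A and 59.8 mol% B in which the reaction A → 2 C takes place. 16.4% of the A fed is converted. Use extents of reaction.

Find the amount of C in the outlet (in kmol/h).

A reacted = 0.164 × 438.2 = 71.86 kmol/h; ν_A = −1, so ξ = 71.86/1 = 71.86 kmol/h.
Outlet amounts (n = n₀ + ν ξ):
  A: 438.2 − 1(71.86) = 366.3
  C: 0 + 2(71.86) = 143.7
  B: 651.8 (inert)

144 kmol/h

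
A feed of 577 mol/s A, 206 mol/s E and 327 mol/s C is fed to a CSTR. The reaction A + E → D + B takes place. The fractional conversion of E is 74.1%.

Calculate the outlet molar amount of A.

424 mol/s

E reacted = 0.741 × 206 = 152.6 mol/s; ν_E = −1, so ξ = 152.6/1 = 152.6 mol/s.
Outlet amounts (n = n₀ + ν ξ):
  A: 577 − 1(152.6) = 424.4
  E: 206 − 1(152.6) = 53.35
  D: 0 + 1(152.6) = 152.6
  B: 0 + 1(152.6) = 152.6
  C: 327 (inert)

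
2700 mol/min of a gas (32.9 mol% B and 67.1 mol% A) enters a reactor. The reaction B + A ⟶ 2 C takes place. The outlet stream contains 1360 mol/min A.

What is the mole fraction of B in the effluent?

For A: n = n₀ − 1ξ → 1360 = 1812 − 1ξ, giving ξ = 451.7 mol/min.
Outlet amounts (n = n₀ + ν ξ):
  B: 888.3 − 1(451.7) = 436.6
  A: 1812 − 1(451.7) = 1360
  C: 0 + 2(451.7) = 903.4
Total out = 2700 mol/min; y_B = 436.6 / 2700 = 0.1617.

0.162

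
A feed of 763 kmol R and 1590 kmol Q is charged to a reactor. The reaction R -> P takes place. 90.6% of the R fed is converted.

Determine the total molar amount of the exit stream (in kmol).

2350 kmol

R reacted = 0.906 × 763 = 691.3 kmol; ν_R = −1, so ξ = 691.3/1 = 691.3 kmol.
Outlet amounts (n = n₀ + ν ξ):
  R: 763 − 1(691.3) = 71.72
  P: 0 + 1(691.3) = 691.3
  Q: 1590 (inert)
Total out = 71.72 + 691.3 + 1590 = 2353 kmol.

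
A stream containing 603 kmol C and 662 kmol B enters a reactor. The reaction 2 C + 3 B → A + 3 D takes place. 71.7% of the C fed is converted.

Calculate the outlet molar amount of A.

216 kmol

C reacted = 0.717 × 603 = 432.4 kmol; ν_C = −2, so ξ = 432.4/2 = 216.2 kmol.
Outlet amounts (n = n₀ + ν ξ):
  C: 603 − 2(216.2) = 170.6
  B: 662 − 3(216.2) = 13.47
  A: 0 + 1(216.2) = 216.2
  D: 0 + 3(216.2) = 648.5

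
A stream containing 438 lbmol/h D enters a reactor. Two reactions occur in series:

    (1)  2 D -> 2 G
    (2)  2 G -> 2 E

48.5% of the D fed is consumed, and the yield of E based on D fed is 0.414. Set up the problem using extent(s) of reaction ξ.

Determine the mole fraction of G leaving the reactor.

Conversion of D: D consumed = 2ξ₁ = 0.485 × 438 → ξ₁ = 106.2 lbmol/h.
Yield of E: 2ξ₂ / 438 = 0.414 → ξ₂ = 90.67 lbmol/h.
Outlet amounts (n = n₀ + Σ ν·ξ):
  D: 438 − 2(106.2) = 225.6
  G: 0 + 2(106.2) − 2(90.67) = 31.1
  E: 0 + 2(90.67) = 181.3
Total out = 438 lbmol/h; y_G = 31.1 / 438 = 0.071.

0.071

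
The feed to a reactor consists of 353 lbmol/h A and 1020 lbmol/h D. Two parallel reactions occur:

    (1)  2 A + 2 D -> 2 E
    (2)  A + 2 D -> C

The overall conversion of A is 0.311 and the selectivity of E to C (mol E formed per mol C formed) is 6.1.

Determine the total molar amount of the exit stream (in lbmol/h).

1250 lbmol/h

Conversion of A: A consumed = 0.311 × 353 = 109.8 lbmol/h = 2ξ₁ + 1ξ₂.
Selectivity: 2ξ₁ / (1ξ₂) = 6.1 → ξ₁ = 3.05 ξ₂.
Substitute: (2·3.05 + 1) ξ₂ = 109.8 → ξ₂ = 15.46 lbmol/h, ξ₁ = 47.16 lbmol/h.
Outlet amounts (n = n₀ + Σ ν·ξ):
  A: 353 − 2(47.16) − 1(15.46) = 243.2
  D: 1020 − 2(47.16) − 2(15.46) = 894.8
  E: 0 + 2(47.16) = 94.32
  C: 0 + 1(15.46) = 15.46
Total out = 243.2 + 894.8 + 94.32 + 15.46 = 1248 lbmol/h.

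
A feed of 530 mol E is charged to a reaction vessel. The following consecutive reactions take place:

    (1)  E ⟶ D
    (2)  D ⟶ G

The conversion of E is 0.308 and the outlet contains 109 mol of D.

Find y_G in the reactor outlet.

Conversion of E: E consumed = 1ξ₁ = 0.308 × 530 → ξ₁ = 163.2 mol.
D balance: n_D = 0 + 1ξ₁ − 1ξ₂ = 109 → ξ₂ = (1·163.2 − 109)/1 = 54.24 mol.
Outlet amounts (n = n₀ + Σ ν·ξ):
  E: 530 − 1(163.2) = 366.8
  D: 0 + 1(163.2) − 1(54.24) = 109
  G: 0 + 1(54.24) = 54.24
Total out = 530 mol; y_G = 54.24 / 530 = 0.1023.

0.102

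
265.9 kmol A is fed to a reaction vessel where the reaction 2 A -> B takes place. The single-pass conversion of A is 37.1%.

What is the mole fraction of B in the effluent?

0.228

A reacted = 0.371 × 265.9 = 98.65 kmol; ν_A = −2, so ξ = 98.65/2 = 49.32 kmol.
Outlet amounts (n = n₀ + ν ξ):
  A: 265.9 − 2(49.32) = 167.3
  B: 0 + 1(49.32) = 49.32
Total out = 216.6 kmol; y_B = 49.32 / 216.6 = 0.2277.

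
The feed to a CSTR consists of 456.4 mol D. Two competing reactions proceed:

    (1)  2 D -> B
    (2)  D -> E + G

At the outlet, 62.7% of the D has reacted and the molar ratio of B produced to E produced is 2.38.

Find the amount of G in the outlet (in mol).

49.7 mol

Conversion of D: D consumed = 0.627 × 456.4 = 286.2 mol = 2ξ₁ + 1ξ₂.
Selectivity: 1ξ₁ / (1ξ₂) = 2.38 → ξ₁ = 2.38 ξ₂.
Substitute: (2·2.38 + 1) ξ₂ = 286.2 → ξ₂ = 49.68 mol, ξ₁ = 118.2 mol.
Outlet amounts (n = n₀ + Σ ν·ξ):
  D: 456.4 − 2(118.2) − 1(49.68) = 170.2
  B: 0 + 1(118.2) = 118.2
  E: 0 + 1(49.68) = 49.68
  G: 0 + 1(49.68) = 49.68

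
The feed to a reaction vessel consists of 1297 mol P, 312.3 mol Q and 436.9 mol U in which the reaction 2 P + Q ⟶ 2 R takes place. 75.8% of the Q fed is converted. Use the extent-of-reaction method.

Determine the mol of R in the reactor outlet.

473 mol

Q reacted = 0.758 × 312.3 = 236.7 mol; ν_Q = −1, so ξ = 236.7/1 = 236.7 mol.
Outlet amounts (n = n₀ + ν ξ):
  P: 1297 − 2(236.7) = 823.6
  Q: 312.3 − 1(236.7) = 75.58
  R: 0 + 2(236.7) = 473.4
  U: 436.9 (inert)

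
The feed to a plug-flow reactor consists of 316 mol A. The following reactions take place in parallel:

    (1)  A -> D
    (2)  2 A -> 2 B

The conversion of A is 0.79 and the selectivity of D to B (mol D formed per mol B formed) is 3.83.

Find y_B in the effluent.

0.164

Conversion of A: A consumed = 0.79 × 316 = 249.6 mol = 1ξ₁ + 2ξ₂.
Selectivity: 1ξ₁ / (2ξ₂) = 3.83 → ξ₁ = 7.66 ξ₂.
Substitute: (1·7.66 + 2) ξ₂ = 249.6 → ξ₂ = 25.84 mol, ξ₁ = 198 mol.
Outlet amounts (n = n₀ + Σ ν·ξ):
  A: 316 − 1(198) − 2(25.84) = 66.36
  D: 0 + 1(198) = 198
  B: 0 + 2(25.84) = 51.69
Total out = 316 mol; y_B = 51.69 / 316 = 0.1636.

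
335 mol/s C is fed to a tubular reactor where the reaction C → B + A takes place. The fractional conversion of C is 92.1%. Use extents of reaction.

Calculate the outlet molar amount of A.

309 mol/s

C reacted = 0.921 × 335 = 308.5 mol/s; ν_C = −1, so ξ = 308.5/1 = 308.5 mol/s.
Outlet amounts (n = n₀ + ν ξ):
  C: 335 − 1(308.5) = 26.46
  B: 0 + 1(308.5) = 308.5
  A: 0 + 1(308.5) = 308.5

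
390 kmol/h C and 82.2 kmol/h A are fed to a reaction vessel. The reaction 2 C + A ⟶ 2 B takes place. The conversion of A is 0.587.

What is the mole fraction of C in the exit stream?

A reacted = 0.587 × 82.2 = 48.25 kmol/h; ν_A = −1, so ξ = 48.25/1 = 48.25 kmol/h.
Outlet amounts (n = n₀ + ν ξ):
  C: 390 − 2(48.25) = 293.5
  A: 82.2 − 1(48.25) = 33.95
  B: 0 + 2(48.25) = 96.5
Total out = 423.9 kmol/h; y_C = 293.5 / 423.9 = 0.6923.

0.692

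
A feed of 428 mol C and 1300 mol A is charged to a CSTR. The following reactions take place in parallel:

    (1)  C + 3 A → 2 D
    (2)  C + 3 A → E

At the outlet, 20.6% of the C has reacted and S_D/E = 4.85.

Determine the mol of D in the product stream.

125 mol

Conversion of C: C consumed = 0.206 × 428 = 88.17 mol = 1ξ₁ + 1ξ₂.
Selectivity: 2ξ₁ / (1ξ₂) = 4.85 → ξ₁ = 2.425 ξ₂.
Substitute: (1·2.425 + 1) ξ₂ = 88.17 → ξ₂ = 25.74 mol, ξ₁ = 62.43 mol.
Outlet amounts (n = n₀ + Σ ν·ξ):
  C: 428 − 1(62.43) − 1(25.74) = 339.8
  A: 1300 − 3(62.43) − 3(25.74) = 1035
  D: 0 + 2(62.43) = 124.9
  E: 0 + 1(25.74) = 25.74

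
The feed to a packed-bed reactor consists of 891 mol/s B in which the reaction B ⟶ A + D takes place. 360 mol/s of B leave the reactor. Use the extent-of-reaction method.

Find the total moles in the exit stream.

1420 mol/s

For B: n = n₀ − 1ξ → 360 = 891 − 1ξ, giving ξ = 531 mol/s.
Outlet amounts (n = n₀ + ν ξ):
  B: 891 − 1(531) = 360
  A: 0 + 1(531) = 531
  D: 0 + 1(531) = 531
Total out = 360 + 531 + 531 = 1422 mol/s.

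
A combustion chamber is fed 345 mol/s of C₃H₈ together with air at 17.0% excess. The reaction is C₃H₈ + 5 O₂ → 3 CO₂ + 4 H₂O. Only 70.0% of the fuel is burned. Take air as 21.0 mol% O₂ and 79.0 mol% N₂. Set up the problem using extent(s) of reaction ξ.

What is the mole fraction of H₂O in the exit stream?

Stoichiometric O₂ = 5 × 345 = 1725 mol/s; O₂ fed = 1725 × 1.170 = 2018 mol/s.
N₂ fed = 2018 × 79/21 = 7592 mol/s.
Fuel reacted = 0.7 × 345 → ξ = 241.5 mol/s.
Outlet (n = n₀ + ν ξ):
  C₃H₈: 345 − 1(241.5) = 103.5
  O₂: 2018 − 5(241.5) = 810.8
  N₂: 7592 (inert)
  CO₂: 0 + 3(241.5) = 724.5
  H₂O: 0 + 4(241.5) = 966
Total out = 10200 mol/s; y_H₂O = 966 / 10200 = 0.09473.

0.0947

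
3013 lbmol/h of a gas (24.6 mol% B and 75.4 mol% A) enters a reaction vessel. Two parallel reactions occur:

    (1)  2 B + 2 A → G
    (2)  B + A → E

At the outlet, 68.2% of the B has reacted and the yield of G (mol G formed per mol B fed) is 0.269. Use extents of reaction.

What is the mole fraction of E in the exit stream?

Yield of G: 1ξ₁ / 741.2 = 0.269 → ξ₁ = 199.4 lbmol/h.
Conversion of B: 2ξ₁ + 1ξ₂ = 0.682 × 741.2 = 505.5 → ξ₂ = 106.7 lbmol/h.
Outlet amounts (n = n₀ + Σ ν·ξ):
  B: 741.2 − 2(199.4) − 1(106.7) = 235.7
  A: 2272 − 2(199.4) − 1(106.7) = 1766
  G: 0 + 1(199.4) = 199.4
  E: 0 + 1(106.7) = 106.7
Total out = 2308 lbmol/h; y_E = 106.7 / 2308 = 0.04624.

0.0462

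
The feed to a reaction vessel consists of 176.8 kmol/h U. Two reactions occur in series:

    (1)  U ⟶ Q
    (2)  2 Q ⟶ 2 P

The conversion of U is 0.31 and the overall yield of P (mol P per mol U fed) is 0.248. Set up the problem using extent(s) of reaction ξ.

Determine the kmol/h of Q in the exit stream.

11 kmol/h

Conversion of U: U consumed = 1ξ₁ = 0.31 × 176.8 → ξ₁ = 54.81 kmol/h.
Yield of P: 2ξ₂ / 176.8 = 0.248 → ξ₂ = 21.92 kmol/h.
Outlet amounts (n = n₀ + Σ ν·ξ):
  U: 176.8 − 1(54.81) = 122
  Q: 0 + 1(54.81) − 2(21.92) = 10.96
  P: 0 + 2(21.92) = 43.85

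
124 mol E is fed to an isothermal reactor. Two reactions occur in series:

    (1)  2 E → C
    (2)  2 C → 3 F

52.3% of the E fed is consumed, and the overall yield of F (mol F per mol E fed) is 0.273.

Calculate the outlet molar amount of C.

Conversion of E: E consumed = 2ξ₁ = 0.523 × 124 → ξ₁ = 32.43 mol.
Yield of F: 3ξ₂ / 124 = 0.273 → ξ₂ = 11.28 mol.
Outlet amounts (n = n₀ + Σ ν·ξ):
  E: 124 − 2(32.43) = 59.15
  C: 0 + 1(32.43) − 2(11.28) = 9.858
  F: 0 + 3(11.28) = 33.85

9.86 mol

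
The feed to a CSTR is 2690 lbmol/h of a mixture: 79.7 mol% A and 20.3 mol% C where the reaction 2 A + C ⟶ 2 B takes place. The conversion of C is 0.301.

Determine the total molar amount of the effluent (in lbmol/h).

2530 lbmol/h

C reacted = 0.301 × 546.1 = 164.4 lbmol/h; ν_C = −1, so ξ = 164.4/1 = 164.4 lbmol/h.
Outlet amounts (n = n₀ + ν ξ):
  A: 2144 − 2(164.4) = 1815
  C: 546.1 − 1(164.4) = 381.7
  B: 0 + 2(164.4) = 328.7
Total out = 1815 + 381.7 + 328.7 = 2526 lbmol/h.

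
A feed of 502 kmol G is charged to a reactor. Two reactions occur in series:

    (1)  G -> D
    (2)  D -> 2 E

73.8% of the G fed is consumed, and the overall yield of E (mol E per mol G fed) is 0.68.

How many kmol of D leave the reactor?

Conversion of G: G consumed = 1ξ₁ = 0.738 × 502 → ξ₁ = 370.5 kmol.
Yield of E: 2ξ₂ / 502 = 0.68 → ξ₂ = 170.7 kmol.
Outlet amounts (n = n₀ + Σ ν·ξ):
  G: 502 − 1(370.5) = 131.5
  D: 0 + 1(370.5) − 1(170.7) = 199.8
  E: 0 + 2(170.7) = 341.4

200 kmol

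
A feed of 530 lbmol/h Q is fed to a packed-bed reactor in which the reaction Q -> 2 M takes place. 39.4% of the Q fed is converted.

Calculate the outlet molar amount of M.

418 lbmol/h

Q reacted = 0.394 × 530 = 208.8 lbmol/h; ν_Q = −1, so ξ = 208.8/1 = 208.8 lbmol/h.
Outlet amounts (n = n₀ + ν ξ):
  Q: 530 − 1(208.8) = 321.2
  M: 0 + 2(208.8) = 417.6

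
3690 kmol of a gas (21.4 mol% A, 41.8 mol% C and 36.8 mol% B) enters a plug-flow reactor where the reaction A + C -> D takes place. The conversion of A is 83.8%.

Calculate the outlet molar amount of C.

881 kmol

A reacted = 0.838 × 789.7 = 661.7 kmol; ν_A = −1, so ξ = 661.7/1 = 661.7 kmol.
Outlet amounts (n = n₀ + ν ξ):
  A: 789.7 − 1(661.7) = 127.9
  C: 1542 − 1(661.7) = 880.7
  D: 0 + 1(661.7) = 661.7
  B: 1358 (inert)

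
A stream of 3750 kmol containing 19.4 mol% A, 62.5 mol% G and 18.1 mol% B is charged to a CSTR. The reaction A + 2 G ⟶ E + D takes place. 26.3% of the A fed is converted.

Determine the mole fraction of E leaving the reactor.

A reacted = 0.263 × 727.5 = 191.3 kmol; ν_A = −1, so ξ = 191.3/1 = 191.3 kmol.
Outlet amounts (n = n₀ + ν ξ):
  A: 727.5 − 1(191.3) = 536.2
  G: 2344 − 2(191.3) = 1961
  E: 0 + 1(191.3) = 191.3
  D: 0 + 1(191.3) = 191.3
  B: 678.8 (inert)
Total out = 3559 kmol; y_E = 191.3 / 3559 = 0.05377.

0.0538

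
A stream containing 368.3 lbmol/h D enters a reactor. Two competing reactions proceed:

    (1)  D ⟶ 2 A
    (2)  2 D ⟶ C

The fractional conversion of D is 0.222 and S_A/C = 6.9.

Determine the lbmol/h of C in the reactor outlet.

15 lbmol/h

Conversion of D: D consumed = 0.222 × 368.3 = 81.76 lbmol/h = 1ξ₁ + 2ξ₂.
Selectivity: 2ξ₁ / (1ξ₂) = 6.9 → ξ₁ = 3.45 ξ₂.
Substitute: (1·3.45 + 2) ξ₂ = 81.76 → ξ₂ = 15 lbmol/h, ξ₁ = 51.76 lbmol/h.
Outlet amounts (n = n₀ + Σ ν·ξ):
  D: 368.3 − 1(51.76) − 2(15) = 286.5
  A: 0 + 2(51.76) = 103.5
  C: 0 + 1(15) = 15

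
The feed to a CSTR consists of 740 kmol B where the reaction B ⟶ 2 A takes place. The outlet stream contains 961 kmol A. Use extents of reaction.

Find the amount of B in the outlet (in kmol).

For A: n = n₀ + 2ξ → 961 = 0 + 2ξ, giving ξ = 480.5 kmol.
Outlet amounts (n = n₀ + ν ξ):
  B: 740 − 1(480.5) = 259.5
  A: 0 + 2(480.5) = 961

260 kmol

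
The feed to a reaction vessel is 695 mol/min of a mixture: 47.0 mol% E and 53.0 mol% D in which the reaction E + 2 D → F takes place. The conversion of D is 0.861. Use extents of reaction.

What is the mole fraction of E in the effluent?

D reacted = 0.861 × 368.4 = 317.1 mol/min; ν_D = −2, so ξ = 317.1/2 = 158.6 mol/min.
Outlet amounts (n = n₀ + ν ξ):
  E: 326.6 − 1(158.6) = 168.1
  D: 368.4 − 2(158.6) = 51.2
  F: 0 + 1(158.6) = 158.6
Total out = 377.9 mol/min; y_E = 168.1 / 377.9 = 0.4448.

0.445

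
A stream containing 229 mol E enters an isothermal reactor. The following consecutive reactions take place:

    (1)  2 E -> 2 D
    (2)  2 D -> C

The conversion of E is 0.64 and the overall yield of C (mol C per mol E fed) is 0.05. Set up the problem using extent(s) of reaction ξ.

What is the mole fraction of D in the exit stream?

0.568

Conversion of E: E consumed = 2ξ₁ = 0.64 × 229 → ξ₁ = 73.28 mol.
Yield of C: 1ξ₂ / 229 = 0.05 → ξ₂ = 11.45 mol.
Outlet amounts (n = n₀ + Σ ν·ξ):
  E: 229 − 2(73.28) = 82.44
  D: 0 + 2(73.28) − 2(11.45) = 123.7
  C: 0 + 1(11.45) = 11.45
Total out = 217.5 mol; y_D = 123.7 / 217.5 = 0.5684.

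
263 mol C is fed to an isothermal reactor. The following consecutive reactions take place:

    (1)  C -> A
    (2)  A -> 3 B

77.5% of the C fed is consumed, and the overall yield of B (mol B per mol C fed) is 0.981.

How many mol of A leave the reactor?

118 mol

Conversion of C: C consumed = 1ξ₁ = 0.775 × 263 → ξ₁ = 203.8 mol.
Yield of B: 3ξ₂ / 263 = 0.981 → ξ₂ = 86 mol.
Outlet amounts (n = n₀ + Σ ν·ξ):
  C: 263 − 1(203.8) = 59.17
  A: 0 + 1(203.8) − 1(86) = 117.8
  B: 0 + 3(86) = 258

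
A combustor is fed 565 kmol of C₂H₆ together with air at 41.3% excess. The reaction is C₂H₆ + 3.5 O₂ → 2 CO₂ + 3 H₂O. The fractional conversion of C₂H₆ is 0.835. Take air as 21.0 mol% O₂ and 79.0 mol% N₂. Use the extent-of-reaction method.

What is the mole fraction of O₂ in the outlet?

0.081

Stoichiometric O₂ = 3.5 × 565 = 1978 kmol; O₂ fed = 1978 × 1.413 = 2794 kmol.
N₂ fed = 2794 × 79/21 = 10510 kmol.
Fuel reacted = 0.835 × 565 → ξ = 471.8 kmol.
Outlet (n = n₀ + ν ξ):
  C₂H₆: 565 − 1(471.8) = 93.23
  O₂: 2794 − 3.5(471.8) = 1143
  N₂: 10510 (inert)
  CO₂: 0 + 2(471.8) = 943.5
  H₂O: 0 + 3(471.8) = 1415
Total out = 14110 kmol; y_O₂ = 1143 / 14110 = 0.08103.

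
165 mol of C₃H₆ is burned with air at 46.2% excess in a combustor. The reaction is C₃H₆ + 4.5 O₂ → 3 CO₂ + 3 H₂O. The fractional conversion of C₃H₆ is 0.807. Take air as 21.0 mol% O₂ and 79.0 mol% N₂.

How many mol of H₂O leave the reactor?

399 mol

Stoichiometric O₂ = 4.5 × 165 = 742.5 mol; O₂ fed = 742.5 × 1.462 = 1086 mol.
N₂ fed = 1086 × 79/21 = 4084 mol.
Fuel reacted = 0.807 × 165 → ξ = 133.2 mol.
Outlet (n = n₀ + ν ξ):
  C₃H₆: 165 − 1(133.2) = 31.84
  O₂: 1086 − 4.5(133.2) = 486.3
  N₂: 4084 (inert)
  CO₂: 0 + 3(133.2) = 399.5
  H₂O: 0 + 3(133.2) = 399.5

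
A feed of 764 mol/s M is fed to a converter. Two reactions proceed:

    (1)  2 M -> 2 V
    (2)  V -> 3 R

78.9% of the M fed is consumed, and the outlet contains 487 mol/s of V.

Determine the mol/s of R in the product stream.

347 mol/s

Conversion of M: M consumed = 2ξ₁ = 0.789 × 764 → ξ₁ = 301.4 mol/s.
V balance: n_V = 0 + 2ξ₁ − 1ξ₂ = 487 → ξ₂ = (2·301.4 − 487)/1 = 115.8 mol/s.
Outlet amounts (n = n₀ + Σ ν·ξ):
  M: 764 − 2(301.4) = 161.2
  V: 0 + 2(301.4) − 1(115.8) = 487
  R: 0 + 3(115.8) = 347.4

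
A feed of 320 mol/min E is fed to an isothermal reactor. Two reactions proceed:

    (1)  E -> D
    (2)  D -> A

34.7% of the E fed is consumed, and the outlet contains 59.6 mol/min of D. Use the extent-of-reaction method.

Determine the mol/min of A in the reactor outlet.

Conversion of E: E consumed = 1ξ₁ = 0.347 × 320 → ξ₁ = 111 mol/min.
D balance: n_D = 0 + 1ξ₁ − 1ξ₂ = 59.6 → ξ₂ = (1·111 − 59.6)/1 = 51.44 mol/min.
Outlet amounts (n = n₀ + Σ ν·ξ):
  E: 320 − 1(111) = 209
  D: 0 + 1(111) − 1(51.44) = 59.6
  A: 0 + 1(51.44) = 51.44

51.4 mol/min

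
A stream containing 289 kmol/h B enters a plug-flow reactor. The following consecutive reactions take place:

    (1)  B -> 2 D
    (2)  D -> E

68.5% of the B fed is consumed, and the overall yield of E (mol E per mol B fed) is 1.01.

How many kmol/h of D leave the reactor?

104 kmol/h

Conversion of B: B consumed = 1ξ₁ = 0.685 × 289 → ξ₁ = 198 kmol/h.
Yield of E: 1ξ₂ / 289 = 1.01 → ξ₂ = 291.9 kmol/h.
Outlet amounts (n = n₀ + Σ ν·ξ):
  B: 289 − 1(198) = 91.03
  D: 0 + 2(198) − 1(291.9) = 104
  E: 0 + 1(291.9) = 291.9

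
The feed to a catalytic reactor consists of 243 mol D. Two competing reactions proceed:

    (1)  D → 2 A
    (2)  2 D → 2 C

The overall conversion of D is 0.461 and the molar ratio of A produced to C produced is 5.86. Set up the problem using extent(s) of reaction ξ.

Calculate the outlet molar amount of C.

28.5 mol

Conversion of D: D consumed = 0.461 × 243 = 112 mol = 1ξ₁ + 2ξ₂.
Selectivity: 2ξ₁ / (2ξ₂) = 5.86 → ξ₁ = 5.86 ξ₂.
Substitute: (1·5.86 + 2) ξ₂ = 112 → ξ₂ = 14.25 mol, ξ₁ = 83.52 mol.
Outlet amounts (n = n₀ + Σ ν·ξ):
  D: 243 − 1(83.52) − 2(14.25) = 131
  A: 0 + 2(83.52) = 167
  C: 0 + 2(14.25) = 28.5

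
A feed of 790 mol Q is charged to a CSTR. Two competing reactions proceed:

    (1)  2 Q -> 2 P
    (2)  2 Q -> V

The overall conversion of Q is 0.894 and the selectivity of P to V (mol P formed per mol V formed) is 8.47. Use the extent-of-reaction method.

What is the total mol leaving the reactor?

723 mol

Conversion of Q: Q consumed = 0.894 × 790 = 706.3 mol = 2ξ₁ + 2ξ₂.
Selectivity: 2ξ₁ / (1ξ₂) = 8.47 → ξ₁ = 4.235 ξ₂.
Substitute: (2·4.235 + 2) ξ₂ = 706.3 → ξ₂ = 67.46 mol, ξ₁ = 285.7 mol.
Outlet amounts (n = n₀ + Σ ν·ξ):
  Q: 790 − 2(285.7) − 2(67.46) = 83.74
  P: 0 + 2(285.7) = 571.3
  V: 0 + 1(67.46) = 67.46
Total out = 83.74 + 571.3 + 67.46 = 722.5 mol.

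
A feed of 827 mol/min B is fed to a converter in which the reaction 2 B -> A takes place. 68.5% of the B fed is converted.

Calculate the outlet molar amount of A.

283 mol/min

B reacted = 0.685 × 827 = 566.5 mol/min; ν_B = −2, so ξ = 566.5/2 = 283.2 mol/min.
Outlet amounts (n = n₀ + ν ξ):
  B: 827 − 2(283.2) = 260.5
  A: 0 + 1(283.2) = 283.2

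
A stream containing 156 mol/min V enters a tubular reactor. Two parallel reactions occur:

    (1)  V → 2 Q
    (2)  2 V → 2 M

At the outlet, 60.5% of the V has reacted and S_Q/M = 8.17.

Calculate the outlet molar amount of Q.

Conversion of V: V consumed = 0.605 × 156 = 94.38 mol/min = 1ξ₁ + 2ξ₂.
Selectivity: 2ξ₁ / (2ξ₂) = 8.17 → ξ₁ = 8.17 ξ₂.
Substitute: (1·8.17 + 2) ξ₂ = 94.38 → ξ₂ = 9.28 mol/min, ξ₁ = 75.82 mol/min.
Outlet amounts (n = n₀ + Σ ν·ξ):
  V: 156 − 1(75.82) − 2(9.28) = 61.62
  Q: 0 + 2(75.82) = 151.6
  M: 0 + 2(9.28) = 18.56

152 mol/min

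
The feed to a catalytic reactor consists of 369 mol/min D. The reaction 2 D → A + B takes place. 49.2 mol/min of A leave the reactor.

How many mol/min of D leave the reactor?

For A: n = n₀ + 1ξ → 49.2 = 0 + 1ξ, giving ξ = 49.2 mol/min.
Outlet amounts (n = n₀ + ν ξ):
  D: 369 − 2(49.2) = 270.6
  A: 0 + 1(49.2) = 49.2
  B: 0 + 1(49.2) = 49.2

271 mol/min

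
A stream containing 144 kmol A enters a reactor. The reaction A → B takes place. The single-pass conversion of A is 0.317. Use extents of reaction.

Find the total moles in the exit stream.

144 kmol

A reacted = 0.317 × 144 = 45.65 kmol; ν_A = −1, so ξ = 45.65/1 = 45.65 kmol.
Outlet amounts (n = n₀ + ν ξ):
  A: 144 − 1(45.65) = 98.35
  B: 0 + 1(45.65) = 45.65
Total out = 98.35 + 45.65 = 144 kmol.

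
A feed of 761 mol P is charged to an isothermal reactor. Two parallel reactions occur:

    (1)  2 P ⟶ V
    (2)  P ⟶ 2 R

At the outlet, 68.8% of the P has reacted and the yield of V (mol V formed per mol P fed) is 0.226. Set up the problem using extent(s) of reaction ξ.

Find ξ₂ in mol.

Yield of V: 1ξ₁ / 761 = 0.226 → ξ₁ = 172 mol.
Conversion of P: 2ξ₁ + 1ξ₂ = 0.688 × 761 = 523.6 → ξ₂ = 179.6 mol.
Outlet amounts (n = n₀ + Σ ν·ξ):
  P: 761 − 2(172) − 1(179.6) = 237.4
  V: 0 + 1(172) = 172
  R: 0 + 2(179.6) = 359.2

ξ₂ = 180 mol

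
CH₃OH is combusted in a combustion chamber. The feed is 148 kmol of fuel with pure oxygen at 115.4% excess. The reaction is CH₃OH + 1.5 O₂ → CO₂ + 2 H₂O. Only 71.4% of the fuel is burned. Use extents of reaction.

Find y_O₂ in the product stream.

Stoichiometric O₂ = 1.5 × 148 = 222 kmol; O₂ fed = 222 × 2.154 = 478.2 kmol.
Fuel reacted = 0.714 × 148 → ξ = 105.7 kmol.
Outlet (n = n₀ + ν ξ):
  CH₃OH: 148 − 1(105.7) = 42.33
  O₂: 478.2 − 1.5(105.7) = 319.7
  CO₂: 0 + 1(105.7) = 105.7
  H₂O: 0 + 2(105.7) = 211.3
Total out = 679 kmol; y_O₂ = 319.7 / 679 = 0.4708.

0.471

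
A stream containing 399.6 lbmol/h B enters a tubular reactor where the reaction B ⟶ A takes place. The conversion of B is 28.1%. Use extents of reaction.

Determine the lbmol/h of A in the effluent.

112 lbmol/h

B reacted = 0.281 × 399.6 = 112.3 lbmol/h; ν_B = −1, so ξ = 112.3/1 = 112.3 lbmol/h.
Outlet amounts (n = n₀ + ν ξ):
  B: 399.6 − 1(112.3) = 287.3
  A: 0 + 1(112.3) = 112.3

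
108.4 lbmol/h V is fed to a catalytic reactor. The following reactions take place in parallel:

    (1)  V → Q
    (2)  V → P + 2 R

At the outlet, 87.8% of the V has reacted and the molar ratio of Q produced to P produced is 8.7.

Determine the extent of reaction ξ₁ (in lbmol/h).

Conversion of V: V consumed = 0.878 × 108.4 = 95.18 lbmol/h = 1ξ₁ + 1ξ₂.
Selectivity: 1ξ₁ / (1ξ₂) = 8.7 → ξ₁ = 8.7 ξ₂.
Substitute: (1·8.7 + 1) ξ₂ = 95.18 → ξ₂ = 9.812 lbmol/h, ξ₁ = 85.36 lbmol/h.
Outlet amounts (n = n₀ + Σ ν·ξ):
  V: 108.4 − 1(85.36) − 1(9.812) = 13.22
  Q: 0 + 1(85.36) = 85.36
  P: 0 + 1(9.812) = 9.812
  R: 0 + 2(9.812) = 19.62

ξ₁ = 85.4 lbmol/h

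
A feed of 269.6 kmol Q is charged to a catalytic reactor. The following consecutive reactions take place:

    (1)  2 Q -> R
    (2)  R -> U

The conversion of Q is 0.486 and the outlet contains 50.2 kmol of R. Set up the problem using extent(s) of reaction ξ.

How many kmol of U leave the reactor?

Conversion of Q: Q consumed = 2ξ₁ = 0.486 × 269.6 → ξ₁ = 65.51 kmol.
R balance: n_R = 0 + 1ξ₁ − 1ξ₂ = 50.2 → ξ₂ = (1·65.51 − 50.2)/1 = 15.31 kmol.
Outlet amounts (n = n₀ + Σ ν·ξ):
  Q: 269.6 − 2(65.51) = 138.6
  R: 0 + 1(65.51) − 1(15.31) = 50.2
  U: 0 + 1(15.31) = 15.31

15.3 kmol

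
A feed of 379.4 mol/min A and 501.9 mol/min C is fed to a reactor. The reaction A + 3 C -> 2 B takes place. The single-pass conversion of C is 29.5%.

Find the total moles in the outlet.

C reacted = 0.295 × 501.9 = 148.1 mol/min; ν_C = −3, so ξ = 148.1/3 = 49.35 mol/min.
Outlet amounts (n = n₀ + ν ξ):
  A: 379.4 − 1(49.35) = 330
  C: 501.9 − 3(49.35) = 353.8
  B: 0 + 2(49.35) = 98.71
Total out = 330 + 353.8 + 98.71 = 782.6 mol/min.

783 mol/min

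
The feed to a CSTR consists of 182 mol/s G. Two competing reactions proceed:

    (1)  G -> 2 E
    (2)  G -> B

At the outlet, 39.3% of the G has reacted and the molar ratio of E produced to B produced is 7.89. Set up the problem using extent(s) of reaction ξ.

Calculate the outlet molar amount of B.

Conversion of G: G consumed = 0.393 × 182 = 71.53 mol/s = 1ξ₁ + 1ξ₂.
Selectivity: 2ξ₁ / (1ξ₂) = 7.89 → ξ₁ = 3.945 ξ₂.
Substitute: (1·3.945 + 1) ξ₂ = 71.53 → ξ₂ = 14.46 mol/s, ξ₁ = 57.06 mol/s.
Outlet amounts (n = n₀ + Σ ν·ξ):
  G: 182 − 1(57.06) − 1(14.46) = 110.5
  E: 0 + 2(57.06) = 114.1
  B: 0 + 1(14.46) = 14.46

14.5 mol/s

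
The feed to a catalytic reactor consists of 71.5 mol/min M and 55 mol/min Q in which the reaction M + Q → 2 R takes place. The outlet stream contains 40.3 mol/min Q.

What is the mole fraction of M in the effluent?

0.449

For Q: n = n₀ − 1ξ → 40.3 = 55 − 1ξ, giving ξ = 14.7 mol/min.
Outlet amounts (n = n₀ + ν ξ):
  M: 71.5 − 1(14.7) = 56.8
  Q: 55 − 1(14.7) = 40.3
  R: 0 + 2(14.7) = 29.4
Total out = 126.5 mol/min; y_M = 56.8 / 126.5 = 0.449.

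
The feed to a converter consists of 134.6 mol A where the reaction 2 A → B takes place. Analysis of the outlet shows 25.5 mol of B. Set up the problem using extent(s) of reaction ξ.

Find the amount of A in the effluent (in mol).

For B: n = n₀ + 1ξ → 25.5 = 0 + 1ξ, giving ξ = 25.5 mol.
Outlet amounts (n = n₀ + ν ξ):
  A: 134.6 − 2(25.5) = 83.6
  B: 0 + 1(25.5) = 25.5

83.6 mol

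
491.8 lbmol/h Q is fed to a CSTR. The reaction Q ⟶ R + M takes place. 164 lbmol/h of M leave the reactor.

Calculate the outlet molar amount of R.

164 lbmol/h

For M: n = n₀ + 1ξ → 164 = 0 + 1ξ, giving ξ = 164 lbmol/h.
Outlet amounts (n = n₀ + ν ξ):
  Q: 491.8 − 1(164) = 327.8
  R: 0 + 1(164) = 164
  M: 0 + 1(164) = 164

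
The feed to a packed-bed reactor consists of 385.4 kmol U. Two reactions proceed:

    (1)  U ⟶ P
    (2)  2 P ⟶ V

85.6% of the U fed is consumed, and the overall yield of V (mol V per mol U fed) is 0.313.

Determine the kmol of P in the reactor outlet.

Conversion of U: U consumed = 1ξ₁ = 0.856 × 385.4 → ξ₁ = 329.9 kmol.
Yield of V: 1ξ₂ / 385.4 = 0.313 → ξ₂ = 120.6 kmol.
Outlet amounts (n = n₀ + Σ ν·ξ):
  U: 385.4 − 1(329.9) = 55.5
  P: 0 + 1(329.9) − 2(120.6) = 88.64
  V: 0 + 1(120.6) = 120.6

88.6 kmol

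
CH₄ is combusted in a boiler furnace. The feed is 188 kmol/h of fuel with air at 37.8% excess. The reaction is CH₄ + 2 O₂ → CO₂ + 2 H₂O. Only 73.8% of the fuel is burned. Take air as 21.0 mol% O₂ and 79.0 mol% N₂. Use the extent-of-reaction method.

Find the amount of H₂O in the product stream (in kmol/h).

277 kmol/h

Stoichiometric O₂ = 2 × 188 = 376 kmol/h; O₂ fed = 376 × 1.378 = 518.1 kmol/h.
N₂ fed = 518.1 × 79/21 = 1949 kmol/h.
Fuel reacted = 0.738 × 188 → ξ = 138.7 kmol/h.
Outlet (n = n₀ + ν ξ):
  CH₄: 188 − 1(138.7) = 49.26
  O₂: 518.1 − 2(138.7) = 240.6
  N₂: 1949 (inert)
  CO₂: 0 + 1(138.7) = 138.7
  H₂O: 0 + 2(138.7) = 277.5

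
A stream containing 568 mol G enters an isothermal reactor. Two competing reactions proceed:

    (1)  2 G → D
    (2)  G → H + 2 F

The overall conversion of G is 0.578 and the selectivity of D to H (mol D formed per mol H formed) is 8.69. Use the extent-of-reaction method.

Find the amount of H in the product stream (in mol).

17.9 mol

Conversion of G: G consumed = 0.578 × 568 = 328.3 mol = 2ξ₁ + 1ξ₂.
Selectivity: 1ξ₁ / (1ξ₂) = 8.69 → ξ₁ = 8.69 ξ₂.
Substitute: (2·8.69 + 1) ξ₂ = 328.3 → ξ₂ = 17.86 mol, ξ₁ = 155.2 mol.
Outlet amounts (n = n₀ + Σ ν·ξ):
  G: 568 − 2(155.2) − 1(17.86) = 239.7
  D: 0 + 1(155.2) = 155.2
  H: 0 + 1(17.86) = 17.86
  F: 0 + 2(17.86) = 35.72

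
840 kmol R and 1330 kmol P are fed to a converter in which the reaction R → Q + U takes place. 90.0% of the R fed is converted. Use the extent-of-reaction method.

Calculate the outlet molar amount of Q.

R reacted = 0.9 × 840 = 756 kmol; ν_R = −1, so ξ = 756/1 = 756 kmol.
Outlet amounts (n = n₀ + ν ξ):
  R: 840 − 1(756) = 84
  Q: 0 + 1(756) = 756
  U: 0 + 1(756) = 756
  P: 1330 (inert)

756 kmol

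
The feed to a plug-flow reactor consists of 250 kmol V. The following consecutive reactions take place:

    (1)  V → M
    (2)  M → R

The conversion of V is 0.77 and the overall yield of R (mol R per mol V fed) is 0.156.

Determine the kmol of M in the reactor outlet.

Conversion of V: V consumed = 1ξ₁ = 0.77 × 250 → ξ₁ = 192.5 kmol.
Yield of R: 1ξ₂ / 250 = 0.156 → ξ₂ = 39 kmol.
Outlet amounts (n = n₀ + Σ ν·ξ):
  V: 250 − 1(192.5) = 57.5
  M: 0 + 1(192.5) − 1(39) = 153.5
  R: 0 + 1(39) = 39

154 kmol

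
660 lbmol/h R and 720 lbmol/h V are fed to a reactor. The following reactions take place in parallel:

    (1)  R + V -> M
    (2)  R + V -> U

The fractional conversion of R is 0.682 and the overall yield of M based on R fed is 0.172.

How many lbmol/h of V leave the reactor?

Yield of M: 1ξ₁ / 660 = 0.172 → ξ₁ = 113.5 lbmol/h.
Conversion of R: 1ξ₁ + 1ξ₂ = 0.682 × 660 = 450.1 → ξ₂ = 336.6 lbmol/h.
Outlet amounts (n = n₀ + Σ ν·ξ):
  R: 660 − 1(113.5) − 1(336.6) = 209.9
  V: 720 − 1(113.5) − 1(336.6) = 269.9
  M: 0 + 1(113.5) = 113.5
  U: 0 + 1(336.6) = 336.6

270 lbmol/h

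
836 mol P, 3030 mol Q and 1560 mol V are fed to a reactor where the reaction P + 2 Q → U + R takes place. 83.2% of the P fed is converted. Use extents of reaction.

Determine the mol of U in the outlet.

P reacted = 0.832 × 836 = 695.6 mol; ν_P = −1, so ξ = 695.6/1 = 695.6 mol.
Outlet amounts (n = n₀ + ν ξ):
  P: 836 − 1(695.6) = 140.4
  Q: 3030 − 2(695.6) = 1639
  U: 0 + 1(695.6) = 695.6
  R: 0 + 1(695.6) = 695.6
  V: 1560 (inert)

696 mol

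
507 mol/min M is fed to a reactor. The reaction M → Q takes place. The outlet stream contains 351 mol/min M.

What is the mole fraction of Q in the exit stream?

0.308

For M: n = n₀ − 1ξ → 351 = 507 − 1ξ, giving ξ = 156 mol/min.
Outlet amounts (n = n₀ + ν ξ):
  M: 507 − 1(156) = 351
  Q: 0 + 1(156) = 156
Total out = 507 mol/min; y_Q = 156 / 507 = 0.3077.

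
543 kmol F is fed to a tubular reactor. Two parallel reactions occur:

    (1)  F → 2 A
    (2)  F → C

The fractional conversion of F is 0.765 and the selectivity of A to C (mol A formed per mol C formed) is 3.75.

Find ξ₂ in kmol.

ξ₂ = 144 kmol

Conversion of F: F consumed = 0.765 × 543 = 415.4 kmol = 1ξ₁ + 1ξ₂.
Selectivity: 2ξ₁ / (1ξ₂) = 3.75 → ξ₁ = 1.875 ξ₂.
Substitute: (1·1.875 + 1) ξ₂ = 415.4 → ξ₂ = 144.5 kmol, ξ₁ = 270.9 kmol.
Outlet amounts (n = n₀ + Σ ν·ξ):
  F: 543 − 1(270.9) − 1(144.5) = 127.6
  A: 0 + 2(270.9) = 541.8
  C: 0 + 1(144.5) = 144.5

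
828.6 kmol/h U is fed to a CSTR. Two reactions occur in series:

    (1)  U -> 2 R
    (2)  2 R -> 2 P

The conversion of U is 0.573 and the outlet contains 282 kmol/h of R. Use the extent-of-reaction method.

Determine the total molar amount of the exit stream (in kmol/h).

Conversion of U: U consumed = 1ξ₁ = 0.573 × 828.6 → ξ₁ = 474.8 kmol/h.
R balance: n_R = 0 + 2ξ₁ − 2ξ₂ = 282 → ξ₂ = (2·474.8 − 282)/2 = 333.8 kmol/h.
Outlet amounts (n = n₀ + Σ ν·ξ):
  U: 828.6 − 1(474.8) = 353.8
  R: 0 + 2(474.8) − 2(333.8) = 282
  P: 0 + 2(333.8) = 667.6
Total out = 353.8 + 282 + 667.6 = 1303 kmol/h.

1300 kmol/h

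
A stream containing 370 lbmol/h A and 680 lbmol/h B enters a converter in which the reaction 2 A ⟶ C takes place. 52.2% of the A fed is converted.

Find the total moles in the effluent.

A reacted = 0.522 × 370 = 193.1 lbmol/h; ν_A = −2, so ξ = 193.1/2 = 96.57 lbmol/h.
Outlet amounts (n = n₀ + ν ξ):
  A: 370 − 2(96.57) = 176.9
  C: 0 + 1(96.57) = 96.57
  B: 680 (inert)
Total out = 176.9 + 96.57 + 680 = 953.4 lbmol/h.

953 lbmol/h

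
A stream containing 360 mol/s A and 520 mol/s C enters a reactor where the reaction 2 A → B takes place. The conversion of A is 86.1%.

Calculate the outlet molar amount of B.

155 mol/s

A reacted = 0.861 × 360 = 310 mol/s; ν_A = −2, so ξ = 310/2 = 155 mol/s.
Outlet amounts (n = n₀ + ν ξ):
  A: 360 − 2(155) = 50.04
  B: 0 + 1(155) = 155
  C: 520 (inert)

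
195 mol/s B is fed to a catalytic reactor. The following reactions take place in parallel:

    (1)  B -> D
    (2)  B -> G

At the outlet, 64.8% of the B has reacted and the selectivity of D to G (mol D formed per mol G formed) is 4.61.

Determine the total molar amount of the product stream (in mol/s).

Conversion of B: B consumed = 0.648 × 195 = 126.4 mol/s = 1ξ₁ + 1ξ₂.
Selectivity: 1ξ₁ / (1ξ₂) = 4.61 → ξ₁ = 4.61 ξ₂.
Substitute: (1·4.61 + 1) ξ₂ = 126.4 → ξ₂ = 22.52 mol/s, ξ₁ = 103.8 mol/s.
Outlet amounts (n = n₀ + Σ ν·ξ):
  B: 195 − 1(103.8) − 1(22.52) = 68.64
  D: 0 + 1(103.8) = 103.8
  G: 0 + 1(22.52) = 22.52
Total out = 68.64 + 103.8 + 22.52 = 195 mol/s.

195 mol/s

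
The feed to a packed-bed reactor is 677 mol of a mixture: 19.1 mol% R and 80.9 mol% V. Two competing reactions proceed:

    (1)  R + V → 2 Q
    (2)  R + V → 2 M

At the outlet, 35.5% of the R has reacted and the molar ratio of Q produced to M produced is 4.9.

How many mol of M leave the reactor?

Conversion of R: R consumed = 0.355 × 129.3 = 45.9 mol = 1ξ₁ + 1ξ₂.
Selectivity: 2ξ₁ / (2ξ₂) = 4.9 → ξ₁ = 4.9 ξ₂.
Substitute: (1·4.9 + 1) ξ₂ = 45.9 → ξ₂ = 7.78 mol, ξ₁ = 38.12 mol.
Outlet amounts (n = n₀ + Σ ν·ξ):
  R: 129.3 − 1(38.12) − 1(7.78) = 83.4
  V: 547.7 − 1(38.12) − 1(7.78) = 501.8
  Q: 0 + 2(38.12) = 76.25
  M: 0 + 2(7.78) = 15.56

15.6 mol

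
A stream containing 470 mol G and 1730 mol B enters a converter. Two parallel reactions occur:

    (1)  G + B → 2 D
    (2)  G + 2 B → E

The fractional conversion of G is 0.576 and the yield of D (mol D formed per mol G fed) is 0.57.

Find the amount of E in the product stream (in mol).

137 mol

Yield of D: 2ξ₁ / 470 = 0.57 → ξ₁ = 133.9 mol.
Conversion of G: 1ξ₁ + 1ξ₂ = 0.576 × 470 = 270.7 → ξ₂ = 136.8 mol.
Outlet amounts (n = n₀ + Σ ν·ξ):
  G: 470 − 1(133.9) − 1(136.8) = 199.3
  B: 1730 − 1(133.9) − 2(136.8) = 1323
  D: 0 + 2(133.9) = 267.9
  E: 0 + 1(136.8) = 136.8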